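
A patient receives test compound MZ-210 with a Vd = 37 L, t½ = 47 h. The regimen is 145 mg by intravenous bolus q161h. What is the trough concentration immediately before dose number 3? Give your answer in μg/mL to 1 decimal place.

0.4 μg/mL

f = (1/2)^(τ/t½) = (1/2)^(161/47) ≈ 0.0931.
C₀ = D/Vd = 145/37 ≈ 3.919 μg/mL.
Before the 3rd dose, 2 doses have been given. Superposition: Cmin = C₀·(f + f²).
≈ 3.919 × (0.0931 + 0.0087) ≈ 3.919 × 0.1018 ≈ 0.399 μg/mL.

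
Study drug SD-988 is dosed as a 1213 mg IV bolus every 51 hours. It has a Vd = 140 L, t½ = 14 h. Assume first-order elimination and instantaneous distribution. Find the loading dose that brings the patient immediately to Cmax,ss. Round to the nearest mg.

1319 mg

f = (1/2)^(51/14) ≈ 0.080055; accumulation ratio R = 1/(1−f) ≈ 1.08702.
Loading dose to hit Cmax,ss on first dose: D_load = D_maint·R ≈ 1213 × 1.08702 ≈ 1318.56 mg.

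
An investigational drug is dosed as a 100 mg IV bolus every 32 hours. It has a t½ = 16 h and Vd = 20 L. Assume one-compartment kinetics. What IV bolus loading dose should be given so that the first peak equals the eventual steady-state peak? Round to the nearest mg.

133 mg

f = (1/2)^(32/16) ≈ 0.250000; accumulation ratio R = 1/(1−f) ≈ 1.33333.
Loading dose to hit Cmax,ss on first dose: D_load = D_maint·R ≈ 100 × 1.33333 ≈ 133.33 mg.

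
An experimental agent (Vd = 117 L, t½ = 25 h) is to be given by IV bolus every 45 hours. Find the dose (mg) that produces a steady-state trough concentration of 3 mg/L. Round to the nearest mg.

871 mg

τ/t½ = 45/25 ≈ 1.8, so f = (1/2)^(45/25) ≈ 0.287175.
Cmin,ss = (D/Vd)·f/(1−f), so D = Cmin,ss·Vd·(1−f)/f.
D = 3 × 117 × (1−f)/f ≈ 3 × 117 × 2.48220 ≈ 871.25 mg.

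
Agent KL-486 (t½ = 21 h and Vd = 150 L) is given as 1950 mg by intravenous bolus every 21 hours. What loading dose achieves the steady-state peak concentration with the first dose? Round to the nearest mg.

f = (1/2)^(21/21) ≈ 0.500000; accumulation ratio R = 1/(1−f) ≈ 2.00000.
Loading dose to hit Cmax,ss on first dose: D_load = D_maint·R ≈ 1950 × 2.00000 ≈ 3900.00 mg.

3900 mg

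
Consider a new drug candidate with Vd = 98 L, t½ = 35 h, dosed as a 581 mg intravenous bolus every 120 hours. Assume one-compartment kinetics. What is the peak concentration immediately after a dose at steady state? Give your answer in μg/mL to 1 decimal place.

6.5 μg/mL

τ/t½ = 120/35 ≈ 3.4286, so fraction remaining f = (1/2)^(120/35) ≈ 0.0929.
Accumulation ratio R = 1/(1 − f) ≈ 1/0.9071 ≈ 1.1024.
Each bolus raises the concentration by D/Vd = 581/98 ≈ 5.929 μg/mL.
Steady-state peak Cmax,ss = C₀·R ≈ 5.929 × 1.1024 ≈ 6.536 μg/mL.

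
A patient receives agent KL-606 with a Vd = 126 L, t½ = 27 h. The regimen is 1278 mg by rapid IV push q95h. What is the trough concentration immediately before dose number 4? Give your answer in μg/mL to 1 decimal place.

f = (1/2)^(τ/t½) = (1/2)^(95/27) ≈ 0.0873.
C₀ = D/Vd = 1278/126 ≈ 10.143 μg/mL.
Before the 4th dose, 3 doses have been given. Superposition: Cmin = C₀·(f + f² + … + f^3).
≈ 10.143 × (0.0873 + 0.0076 + 0.0007) ≈ 10.143 × 0.0956 ≈ 0.970 μg/mL.

1.0 μg/mL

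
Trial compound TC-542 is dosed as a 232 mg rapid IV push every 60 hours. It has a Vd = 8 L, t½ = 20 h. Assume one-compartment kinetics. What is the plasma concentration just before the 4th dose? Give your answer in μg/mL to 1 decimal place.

f = (1/2)^(τ/t½) = (1/2)^(60/20) ≈ 0.1250.
C₀ = D/Vd = 232/8 ≈ 29.000 μg/mL.
Before the 4th dose, 3 doses have been given. Superposition: Cmin = C₀·(f + f² + … + f^3).
≈ 29.000 × (0.1250 + 0.0156 + 0.0020) ≈ 29.000 × 0.1426 ≈ 4.135 μg/mL.

4.1 μg/mL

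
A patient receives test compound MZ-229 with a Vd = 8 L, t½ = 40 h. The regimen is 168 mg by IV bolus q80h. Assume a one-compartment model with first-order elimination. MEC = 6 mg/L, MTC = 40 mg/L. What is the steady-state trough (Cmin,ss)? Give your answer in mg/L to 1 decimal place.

7.0 mg/L

The dosing interval is 2 half-lives, so f = 2^(−2) = 0.25.
At steady state, R = 1/(1 − 0.25) = 4/3.
Single-dose peak C₀ = D/Vd = 168/8 = 21 mg/L.
Steady-state peak Cmax,ss = C₀·R = 21 × 4/3 ≈ 28.000 mg/L.
Steady-state trough Cmin,ss = Cmax,ss·f ≈ 28.000 × 0.25 ≈ 7.000 mg/L.
Trough 7.0 mg/L vs MEC 6 mg/L: adequate.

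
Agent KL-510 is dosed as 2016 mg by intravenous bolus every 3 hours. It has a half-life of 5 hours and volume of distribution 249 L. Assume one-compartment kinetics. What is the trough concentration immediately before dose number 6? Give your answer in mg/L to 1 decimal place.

13.7 mg/L

f = (1/2)^(τ/t½) = (1/2)^(3/5) ≈ 0.6598.
C₀ = D/Vd = 2016/249 ≈ 8.096 mg/L.
Before the 6th dose, 5 doses have been given. Superposition: Cmin = C₀·(f + f² + … + f^5).
≈ 8.096 × (0.6598 + 0.4353 + 0.2872 + 0.1895 + 0.1250) ≈ 8.096 × 1.6968 ≈ 13.737 mg/L.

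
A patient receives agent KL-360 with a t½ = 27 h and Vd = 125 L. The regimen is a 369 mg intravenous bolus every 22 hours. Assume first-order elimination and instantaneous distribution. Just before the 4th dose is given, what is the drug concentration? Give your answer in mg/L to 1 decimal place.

3.2 mg/L

f = (1/2)^(τ/t½) = (1/2)^(22/27) ≈ 0.5685.
C₀ = D/Vd = 369/125 ≈ 2.952 mg/L.
Before the 4th dose, 3 doses have been given. Superposition: Cmin = C₀·(f + f² + … + f^3).
≈ 2.952 × (0.5685 + 0.3232 + 0.1837) ≈ 2.952 × 1.0754 ≈ 3.175 mg/L.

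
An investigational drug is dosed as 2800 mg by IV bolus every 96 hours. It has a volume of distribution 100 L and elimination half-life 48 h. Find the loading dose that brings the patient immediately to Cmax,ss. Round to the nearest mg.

f = (1/2)^(96/48) ≈ 0.250000; accumulation ratio R = 1/(1−f) ≈ 1.33333.
Loading dose to hit Cmax,ss on first dose: D_load = D_maint·R ≈ 2800 × 1.33333 ≈ 3733.32 mg.

3733 mg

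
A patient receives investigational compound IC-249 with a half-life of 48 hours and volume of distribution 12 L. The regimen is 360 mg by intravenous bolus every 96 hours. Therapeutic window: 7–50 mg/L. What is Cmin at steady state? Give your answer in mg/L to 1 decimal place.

10.0 mg/L

τ = 96 h = 2 half-lives, so f = (1/2)^2 = 0.25.
Accumulation ratio R = 1/(1 − f) = 1/0.75 = 4/3.
Single-dose peak C₀ = D/Vd = 360/12 = 30 mg/L.
Steady-state peak Cmax,ss = C₀·R = 30 × 4/3 ≈ 40.000 mg/L.
Steady-state trough Cmin,ss = Cmax,ss·f ≈ 40.000 × 0.25 ≈ 10.000 mg/L.
Trough 10.0 mg/L vs MEC 7 mg/L: adequate.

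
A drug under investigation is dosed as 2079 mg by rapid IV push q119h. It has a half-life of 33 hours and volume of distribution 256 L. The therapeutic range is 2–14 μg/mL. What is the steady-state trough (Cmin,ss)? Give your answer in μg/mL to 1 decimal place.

0.7 μg/mL

τ/t½ = 119/33 ≈ 3.6061, so fraction remaining f = (1/2)^(119/33) ≈ 0.0821.
Single-dose peak C₀ = D/Vd = 2079/256 ≈ 8.121 μg/mL.
Steady-state trough Cmin,ss = C₀·f/(1−f) ≈ 8.121 × 0.0821/0.9179 ≈ 0.726 μg/mL.
Trough 0.7 μg/mL vs MEC 2 μg/mL: subtherapeutic.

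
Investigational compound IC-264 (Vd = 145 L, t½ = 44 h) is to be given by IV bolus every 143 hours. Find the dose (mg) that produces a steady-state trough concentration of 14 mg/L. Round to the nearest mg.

17283 mg

τ/t½ = 143/44 ≈ 3.25, so f = (1/2)^(143/44) ≈ 0.105112.
Cmin,ss = (D/Vd)·f/(1−f), so D = Cmin,ss·Vd·(1−f)/f.
D = 14 × 145 × (1−f)/f ≈ 14 × 145 × 8.51366 ≈ 17282.73 mg.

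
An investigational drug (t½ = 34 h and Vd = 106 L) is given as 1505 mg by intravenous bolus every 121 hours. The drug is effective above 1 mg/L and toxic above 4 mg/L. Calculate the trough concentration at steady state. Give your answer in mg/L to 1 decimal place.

1.3 mg/L

Over one 121-h interval, 121/34 ≈ 3.5588 half-lives elapse, leaving f ≈ 0.0849 of each dose.
Each bolus raises the concentration by D/Vd = 1505/106 ≈ 14.198 mg/L.
Steady-state trough Cmin,ss = C₀·f/(1−f) ≈ 14.198 × 0.0849/0.9151 ≈ 1.317 mg/L.
Trough 1.3 mg/L vs MEC 1 mg/L: adequate.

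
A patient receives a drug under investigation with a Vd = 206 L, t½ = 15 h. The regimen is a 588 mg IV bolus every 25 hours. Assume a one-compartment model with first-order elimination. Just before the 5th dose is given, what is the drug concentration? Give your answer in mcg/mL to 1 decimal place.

1.3 mcg/mL

f = (1/2)^(τ/t½) = (1/2)^(25/15) ≈ 0.3150.
C₀ = D/Vd = 588/206 ≈ 2.854 mcg/mL.
Before the 5th dose, 4 doses have been given. Superposition: Cmin = C₀·(f + f² + … + f^4).
≈ 2.854 × (0.3150 + 0.0992 + 0.0313 + 0.0098) ≈ 2.854 × 0.4553 ≈ 1.299 mcg/mL.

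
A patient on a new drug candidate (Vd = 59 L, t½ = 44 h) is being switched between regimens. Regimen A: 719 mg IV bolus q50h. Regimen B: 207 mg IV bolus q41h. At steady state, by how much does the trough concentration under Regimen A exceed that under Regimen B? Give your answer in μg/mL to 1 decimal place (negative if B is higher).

Regimen A: f = (1/2)^(50/44) ≈ 0.4549; Cmin,ss = (719/59)·f/(1−f) ≈ 10.170 μg/mL.
Regimen B: f = (1/2)^(41/44) ≈ 0.5242; Cmin,ss = (207/59)·f/(1−f) ≈ 3.865 μg/mL.
Difference ≈ 10.170 − 3.865 ≈ 6.305 μg/mL.

6.3 μg/mL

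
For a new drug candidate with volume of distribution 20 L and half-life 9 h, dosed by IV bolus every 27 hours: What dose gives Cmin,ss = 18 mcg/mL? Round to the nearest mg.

2520 mg

τ/t½ = 27/9 ≈ 3, so f = (1/2)^(27/9) ≈ 0.125000.
Cmin,ss = (D/Vd)·f/(1−f), so D = Cmin,ss·Vd·(1−f)/f.
D = 18 × 20 × (1−f)/f ≈ 18 × 20 × 7.00000 ≈ 2520.00 mg.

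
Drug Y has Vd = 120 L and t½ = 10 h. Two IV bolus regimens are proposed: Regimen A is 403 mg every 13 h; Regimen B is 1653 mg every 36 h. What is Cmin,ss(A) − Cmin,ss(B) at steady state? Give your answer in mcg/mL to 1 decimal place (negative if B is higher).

1.1 mcg/mL

Regimen A: f = (1/2)^(13/10) ≈ 0.4061; Cmin,ss = (403/120)·f/(1−f) ≈ 2.296 mcg/mL.
Regimen B: f = (1/2)^(36/10) ≈ 0.0825; Cmin,ss = (1653/120)·f/(1−f) ≈ 1.239 mcg/mL.
Difference ≈ 2.296 − 1.239 ≈ 1.057 mcg/mL.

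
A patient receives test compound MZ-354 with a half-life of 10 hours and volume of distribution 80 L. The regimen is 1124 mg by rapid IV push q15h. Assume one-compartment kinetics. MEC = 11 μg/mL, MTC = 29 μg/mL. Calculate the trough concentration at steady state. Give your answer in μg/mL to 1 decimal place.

7.7 μg/mL

k = ln2/t½ = ln2/10 ≈ 0.069315 h⁻¹; fraction remaining f = e^(−kτ) = e^(−0.069315×15) ≈ 0.3536.
At steady state, accumulation factor R = 1/(1 − e^(−kτ)) ≈ 1.5470.
Each bolus raises the concentration by D/Vd = 1124/80 ≈ 14.050 μg/mL.
Steady-state peak Cmax,ss = C₀·R ≈ 14.050 × 1.5470 ≈ 21.735 μg/mL.
One interval later, Cmin,ss = Cmax,ss·e^(−kτ) ≈ 21.735 × 0.3536 ≈ 7.685 μg/mL.
Trough 7.7 μg/mL vs MEC 11 μg/mL: subtherapeutic.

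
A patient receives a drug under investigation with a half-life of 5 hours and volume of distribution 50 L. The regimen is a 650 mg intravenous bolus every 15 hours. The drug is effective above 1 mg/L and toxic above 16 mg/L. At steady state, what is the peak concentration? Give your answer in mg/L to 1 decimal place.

14.9 mg/L

τ = 15 h = 3 half-lives, so f = (1/2)^3 = 0.125.
At steady state, R = 1/(1 − 0.125) = 8/7.
Single-dose peak C₀ = D/Vd = 650/50 = 13 mg/L.
Steady-state peak Cmax,ss = C₀·R = 13 × 8/7 ≈ 14.857 mg/L.
Peak 14.9 mg/L vs MTC 16 mg/L: below toxic threshold.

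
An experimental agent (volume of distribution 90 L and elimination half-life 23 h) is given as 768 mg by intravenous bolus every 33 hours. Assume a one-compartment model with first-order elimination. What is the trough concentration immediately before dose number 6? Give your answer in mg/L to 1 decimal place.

f = (1/2)^(τ/t½) = (1/2)^(33/23) ≈ 0.3699.
C₀ = D/Vd = 768/90 ≈ 8.533 mg/L.
Before the 6th dose, 5 doses have been given. Superposition: Cmin = C₀·(f + f² + … + f^5).
≈ 8.533 × (0.3699 + 0.1368 + 0.0506 + 0.0187 + 0.0069) ≈ 8.533 × 0.5829 ≈ 4.974 mg/L.

5.0 mg/L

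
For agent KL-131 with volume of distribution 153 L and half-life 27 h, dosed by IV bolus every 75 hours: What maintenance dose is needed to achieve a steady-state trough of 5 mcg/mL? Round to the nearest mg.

4481 mg

τ/t½ = 75/27 ≈ 2.7778, so f = (1/2)^(75/27) ≈ 0.145816.
Cmin,ss = (D/Vd)·f/(1−f), so D = Cmin,ss·Vd·(1−f)/f.
D = 5 × 153 × (1−f)/f ≈ 5 × 153 × 5.85796 ≈ 4481.34 mg.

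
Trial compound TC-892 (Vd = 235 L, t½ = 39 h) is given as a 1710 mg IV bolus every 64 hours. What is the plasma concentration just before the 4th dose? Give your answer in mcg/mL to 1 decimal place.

f = (1/2)^(τ/t½) = (1/2)^(64/39) ≈ 0.3206.
C₀ = D/Vd = 1710/235 ≈ 7.277 mcg/mL.
Before the 4th dose, 3 doses have been given. Superposition: Cmin = C₀·(f + f² + … + f^3).
≈ 7.277 × (0.3206 + 0.1028 + 0.0330) ≈ 7.277 × 0.4564 ≈ 3.321 mcg/mL.

3.3 mcg/mL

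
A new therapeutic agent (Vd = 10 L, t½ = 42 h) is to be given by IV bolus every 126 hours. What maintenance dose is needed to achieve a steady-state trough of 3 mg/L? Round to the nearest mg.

210 mg

τ/t½ = 126/42 ≈ 3, so f = (1/2)^(126/42) ≈ 0.125000.
Cmin,ss = (D/Vd)·f/(1−f), so D = Cmin,ss·Vd·(1−f)/f.
D = 3 × 10 × (1−f)/f ≈ 3 × 10 × 7.00000 ≈ 210.00 mg.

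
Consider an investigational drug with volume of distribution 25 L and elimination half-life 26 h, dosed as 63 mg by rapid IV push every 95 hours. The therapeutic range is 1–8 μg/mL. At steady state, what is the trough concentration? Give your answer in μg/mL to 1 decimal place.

0.2 μg/mL

k = ln2/t½ = ln2/26 ≈ 0.026660 h⁻¹; fraction remaining f = e^(−kτ) = e^(−0.026660×95) ≈ 0.0794.
Accumulation ratio R = 1/(1 − f) ≈ 1/0.9206 ≈ 1.0862.
Single-dose peak C₀ = D/Vd = 63/25 ≈ 2.520 μg/mL.
Steady-state peak Cmax,ss = C₀·R ≈ 2.520 × 1.0862 ≈ 2.737 μg/mL.
Steady-state trough Cmin,ss = Cmax,ss·f ≈ 2.737 × 0.0794 ≈ 0.217 μg/mL.
Trough 0.2 μg/mL vs MEC 1 μg/mL: subtherapeutic.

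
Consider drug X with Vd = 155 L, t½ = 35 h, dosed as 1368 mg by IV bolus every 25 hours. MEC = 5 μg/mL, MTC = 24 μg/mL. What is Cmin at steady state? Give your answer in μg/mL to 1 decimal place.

13.8 μg/mL

k = ln2/t½ = ln2/35 ≈ 0.019804 h⁻¹; fraction remaining f = e^(−kτ) = e^(−0.019804×25) ≈ 0.6095.
Accumulation ratio R = 1/(1 − f) ≈ 1/0.3905 ≈ 2.5608.
Each bolus raises the concentration by D/Vd = 1368/155 ≈ 8.826 μg/mL.
Steady-state peak Cmax,ss = C₀·R ≈ 8.826 × 2.5608 ≈ 22.602 μg/mL.
One interval later, Cmin,ss = Cmax,ss·e^(−kτ) ≈ 22.602 × 0.6095 ≈ 13.776 μg/mL.
Trough 13.8 μg/mL vs MEC 5 μg/mL: adequate.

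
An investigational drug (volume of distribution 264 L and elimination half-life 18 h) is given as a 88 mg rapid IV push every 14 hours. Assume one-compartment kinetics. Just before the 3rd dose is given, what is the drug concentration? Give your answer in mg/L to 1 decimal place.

0.3 mg/L

f = (1/2)^(τ/t½) = (1/2)^(14/18) ≈ 0.5833.
C₀ = D/Vd = 88/264 ≈ 0.333 mg/L.
Before the 3rd dose, 2 doses have been given. Superposition: Cmin = C₀·(f + f²).
≈ 0.333 × (0.5833 + 0.3402) ≈ 0.333 × 0.9235 ≈ 0.308 mg/L.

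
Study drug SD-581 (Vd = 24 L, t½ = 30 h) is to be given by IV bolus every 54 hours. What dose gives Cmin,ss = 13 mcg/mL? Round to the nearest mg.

τ/t½ = 54/30 ≈ 1.8, so f = (1/2)^(54/30) ≈ 0.287175.
Cmin,ss = (D/Vd)·f/(1−f), so D = Cmin,ss·Vd·(1−f)/f.
D = 13 × 24 × (1−f)/f ≈ 13 × 24 × 2.48220 ≈ 774.45 mg.

774 mg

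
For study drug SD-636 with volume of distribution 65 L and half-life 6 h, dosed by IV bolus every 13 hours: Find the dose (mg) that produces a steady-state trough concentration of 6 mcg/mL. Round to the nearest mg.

1361 mg

τ/t½ = 13/6 ≈ 2.1667, so f = (1/2)^(13/6) ≈ 0.222725.
Cmin,ss = (D/Vd)·f/(1−f), so D = Cmin,ss·Vd·(1−f)/f.
D = 6 × 65 × (1−f)/f ≈ 6 × 65 × 3.48984 ≈ 1361.04 mg.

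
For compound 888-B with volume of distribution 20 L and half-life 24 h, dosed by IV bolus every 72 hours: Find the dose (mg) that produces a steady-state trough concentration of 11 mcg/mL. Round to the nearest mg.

τ/t½ = 72/24 ≈ 3, so f = (1/2)^(72/24) ≈ 0.125000.
Cmin,ss = (D/Vd)·f/(1−f), so D = Cmin,ss·Vd·(1−f)/f.
D = 11 × 20 × (1−f)/f ≈ 11 × 20 × 7.00000 ≈ 1540.00 mg.

1540 mg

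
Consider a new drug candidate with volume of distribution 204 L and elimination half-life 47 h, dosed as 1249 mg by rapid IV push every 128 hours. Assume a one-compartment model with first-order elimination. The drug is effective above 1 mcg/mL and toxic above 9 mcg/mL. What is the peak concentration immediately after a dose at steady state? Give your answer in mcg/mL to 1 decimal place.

7.2 mcg/mL

Over one 128-h interval, 128/47 ≈ 2.7234 half-lives elapse, leaving f ≈ 0.1514 of each dose.
At steady state, accumulation factor R = 1/(1 − e^(−kτ)) ≈ 1.1784.
Single-dose peak C₀ = D/Vd = 1249/204 ≈ 6.123 mcg/mL.
Cmax,ss = C₀/(1 − f) ≈ 6.123/0.8486 ≈ 7.215 mcg/mL.
Peak 7.2 mcg/mL vs MTC 9 mcg/mL: below toxic threshold.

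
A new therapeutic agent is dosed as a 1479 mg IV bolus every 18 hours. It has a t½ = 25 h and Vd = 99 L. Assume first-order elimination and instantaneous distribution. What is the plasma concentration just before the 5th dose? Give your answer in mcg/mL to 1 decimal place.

19.9 mcg/mL

f = (1/2)^(τ/t½) = (1/2)^(18/25) ≈ 0.6071.
C₀ = D/Vd = 1479/99 ≈ 14.939 mcg/mL.
Before the 5th dose, 4 doses have been given. Superposition: Cmin = C₀·(f + f² + … + f^4).
≈ 14.939 × (0.6071 + 0.3686 + 0.2238 + 0.1358) ≈ 14.939 × 1.3353 ≈ 19.948 mcg/mL.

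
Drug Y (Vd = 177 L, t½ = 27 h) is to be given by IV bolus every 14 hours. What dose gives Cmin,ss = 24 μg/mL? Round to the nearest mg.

τ/t½ = 14/27 ≈ 0.51852, so f = (1/2)^(14/27) ≈ 0.698088.
Cmin,ss = (D/Vd)·f/(1−f), so D = Cmin,ss·Vd·(1−f)/f.
D = 24 × 177 × (1−f)/f ≈ 24 × 177 × 0.43248 ≈ 1837.18 mg.

1837 mg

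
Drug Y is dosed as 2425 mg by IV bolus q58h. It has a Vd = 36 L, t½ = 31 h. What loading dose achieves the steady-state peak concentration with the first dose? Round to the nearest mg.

3337 mg

f = (1/2)^(58/31) ≈ 0.273390; accumulation ratio R = 1/(1−f) ≈ 1.37625.
Loading dose to hit Cmax,ss on first dose: D_load = D_maint·R ≈ 2425 × 1.37625 ≈ 3337.41 mg.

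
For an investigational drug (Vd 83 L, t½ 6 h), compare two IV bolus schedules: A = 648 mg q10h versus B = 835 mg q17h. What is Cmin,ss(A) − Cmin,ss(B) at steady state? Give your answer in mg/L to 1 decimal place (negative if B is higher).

1.9 mg/L

Regimen A: f = (1/2)^(10/6) ≈ 0.3150; Cmin,ss = (648/83)·f/(1−f) ≈ 3.590 mg/L.
Regimen B: f = (1/2)^(17/6) ≈ 0.1403; Cmin,ss = (835/83)·f/(1−f) ≈ 1.642 mg/L.
Difference ≈ 3.590 − 1.642 ≈ 1.948 mg/L.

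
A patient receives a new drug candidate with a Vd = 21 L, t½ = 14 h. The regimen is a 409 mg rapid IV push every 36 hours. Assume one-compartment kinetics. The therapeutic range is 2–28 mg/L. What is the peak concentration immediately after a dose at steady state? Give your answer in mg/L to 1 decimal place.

τ/t½ = 36/14 ≈ 2.5714, so fraction remaining f = (1/2)^(36/14) ≈ 0.1682.
At steady state, accumulation factor R = 1/(1 − e^(−kτ)) ≈ 1.2022.
Each bolus raises the concentration by D/Vd = 409/21 ≈ 19.476 mg/L.
Steady-state peak Cmax,ss = C₀·R ≈ 19.476 × 1.2022 ≈ 23.414 mg/L.
Peak 23.4 mg/L vs MTC 28 mg/L: below toxic threshold.

23.4 mg/L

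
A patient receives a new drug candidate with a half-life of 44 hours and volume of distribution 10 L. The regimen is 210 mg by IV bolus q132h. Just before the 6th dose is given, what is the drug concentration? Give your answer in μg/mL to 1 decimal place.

3.0 μg/mL

f = (1/2)^(τ/t½) = (1/2)^(132/44) ≈ 0.1250.
C₀ = D/Vd = 210/10 ≈ 21.000 μg/mL.
Before the 6th dose, 5 doses have been given. Superposition: Cmin = C₀·(f + f² + … + f^5).
≈ 21.000 × (0.1250 + 0.0156 + 0.0020 + 0.0002 + 0.0000) ≈ 21.000 × 0.1428 ≈ 2.999 μg/mL.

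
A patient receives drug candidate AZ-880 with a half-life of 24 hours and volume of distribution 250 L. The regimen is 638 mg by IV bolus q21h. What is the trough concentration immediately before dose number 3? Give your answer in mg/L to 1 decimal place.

2.2 mg/L

f = (1/2)^(τ/t½) = (1/2)^(21/24) ≈ 0.5453.
C₀ = D/Vd = 638/250 ≈ 2.552 mg/L.
Before the 3rd dose, 2 doses have been given. Superposition: Cmin = C₀·(f + f²).
≈ 2.552 × (0.5453 + 0.2974) ≈ 2.552 × 0.8427 ≈ 2.151 mg/L.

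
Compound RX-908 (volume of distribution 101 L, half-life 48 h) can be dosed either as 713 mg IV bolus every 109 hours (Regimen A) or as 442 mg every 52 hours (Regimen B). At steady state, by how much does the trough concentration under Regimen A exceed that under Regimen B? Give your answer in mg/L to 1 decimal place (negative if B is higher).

-2.1 mg/L

Regimen A: f = (1/2)^(109/48) ≈ 0.2072; Cmin,ss = (713/101)·f/(1−f) ≈ 1.845 mg/L.
Regimen B: f = (1/2)^(52/48) ≈ 0.4719; Cmin,ss = (442/101)·f/(1−f) ≈ 3.911 mg/L.
Difference ≈ 1.845 − 3.911 ≈ -2.066 mg/L.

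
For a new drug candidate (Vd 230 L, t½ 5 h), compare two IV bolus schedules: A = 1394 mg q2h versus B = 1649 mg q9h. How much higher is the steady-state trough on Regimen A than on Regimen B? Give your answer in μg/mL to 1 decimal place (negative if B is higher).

Regimen A: f = (1/2)^(2/5) ≈ 0.7579; Cmin,ss = (1394/230)·f/(1−f) ≈ 18.974 μg/mL.
Regimen B: f = (1/2)^(9/5) ≈ 0.2872; Cmin,ss = (1649/230)·f/(1−f) ≈ 2.889 μg/mL.
Difference ≈ 18.974 − 2.889 ≈ 16.085 μg/mL.

16.1 μg/mL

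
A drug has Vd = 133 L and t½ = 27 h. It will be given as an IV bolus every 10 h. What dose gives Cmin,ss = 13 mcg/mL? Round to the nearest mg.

τ/t½ = 10/27 ≈ 0.37037, so f = (1/2)^(10/27) ≈ 0.773584.
Cmin,ss = (D/Vd)·f/(1−f), so D = Cmin,ss·Vd·(1−f)/f.
D = 13 × 133 × (1−f)/f ≈ 13 × 133 × 0.29268 ≈ 506.04 mg.

506 mg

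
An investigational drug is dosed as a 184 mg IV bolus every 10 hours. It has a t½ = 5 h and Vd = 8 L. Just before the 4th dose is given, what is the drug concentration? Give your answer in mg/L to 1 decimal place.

f = (1/2)^(τ/t½) = (1/2)^(10/5) ≈ 0.2500.
C₀ = D/Vd = 184/8 ≈ 23.000 mg/L.
Before the 4th dose, 3 doses have been given. Superposition: Cmin = C₀·(f + f² + … + f^3).
≈ 23.000 × (0.2500 + 0.0625 + 0.0156) ≈ 23.000 × 0.3281 ≈ 7.546 mg/L.

7.5 mg/L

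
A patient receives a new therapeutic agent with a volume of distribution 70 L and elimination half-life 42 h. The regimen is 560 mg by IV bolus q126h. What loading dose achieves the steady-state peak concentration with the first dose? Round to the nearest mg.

640 mg

f = (1/2)^(126/42) ≈ 0.125000; accumulation ratio R = 1/(1−f) ≈ 1.14286.
Loading dose to hit Cmax,ss on first dose: D_load = D_maint·R ≈ 560 × 1.14286 ≈ 640.00 mg.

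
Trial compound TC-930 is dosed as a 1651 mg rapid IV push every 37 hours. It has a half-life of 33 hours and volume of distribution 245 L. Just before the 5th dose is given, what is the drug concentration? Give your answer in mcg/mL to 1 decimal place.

f = (1/2)^(τ/t½) = (1/2)^(37/33) ≈ 0.4597.
C₀ = D/Vd = 1651/245 ≈ 6.739 mcg/mL.
Before the 5th dose, 4 doses have been given. Superposition: Cmin = C₀·(f + f² + … + f^4).
≈ 6.739 × (0.4597 + 0.2113 + 0.0971 + 0.0447) ≈ 6.739 × 0.8128 ≈ 5.477 mcg/mL.

5.5 mcg/mL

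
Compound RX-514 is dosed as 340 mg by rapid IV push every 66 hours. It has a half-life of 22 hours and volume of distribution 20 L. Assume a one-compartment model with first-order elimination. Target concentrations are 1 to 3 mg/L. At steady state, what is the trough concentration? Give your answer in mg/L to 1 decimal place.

2.4 mg/L

The dosing interval is 3 half-lives, so f = 2^(−3) = 0.125.
Accumulation ratio R = 1/(1 − f) = 1/0.875 = 8/7.
Single-dose peak C₀ = D/Vd = 340/20 = 17 mg/L.
Steady-state peak Cmax,ss = C₀·R = 17 × 8/7 ≈ 19.429 mg/L.
Steady-state trough Cmin,ss = Cmax,ss·f ≈ 19.429 × 0.125 ≈ 2.429 mg/L.
Trough 2.4 mg/L vs MEC 1 mg/L: adequate.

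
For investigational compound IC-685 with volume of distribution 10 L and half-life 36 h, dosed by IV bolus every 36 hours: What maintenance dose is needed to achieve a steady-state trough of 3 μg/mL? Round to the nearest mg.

τ/t½ = 36/36 ≈ 1, so f = (1/2)^(36/36) ≈ 0.500000.
Cmin,ss = (D/Vd)·f/(1−f), so D = Cmin,ss·Vd·(1−f)/f.
D = 3 × 10 × (1−f)/f ≈ 3 × 10 × 1.00000 ≈ 30.00 mg.

30 mg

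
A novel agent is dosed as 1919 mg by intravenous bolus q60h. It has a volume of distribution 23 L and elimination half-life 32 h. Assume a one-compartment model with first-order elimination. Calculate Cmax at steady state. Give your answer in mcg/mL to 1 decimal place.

114.7 mcg/mL

τ/t½ = 60/32 ≈ 1.875, so fraction remaining f = (1/2)^(60/32) ≈ 0.2726.
At steady state, accumulation factor R = 1/(1 − e^(−kτ)) ≈ 1.3748.
Single-dose peak C₀ = D/Vd = 1919/23 ≈ 83.435 mcg/mL.
Steady-state peak Cmax,ss = C₀·R ≈ 83.435 × 1.3748 ≈ 114.706 mcg/mL.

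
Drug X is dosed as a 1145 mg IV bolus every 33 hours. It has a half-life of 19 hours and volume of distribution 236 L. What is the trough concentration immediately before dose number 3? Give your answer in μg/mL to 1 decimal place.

1.9 μg/mL

f = (1/2)^(τ/t½) = (1/2)^(33/19) ≈ 0.3000.
C₀ = D/Vd = 1145/236 ≈ 4.852 μg/mL.
Before the 3rd dose, 2 doses have been given. Superposition: Cmin = C₀·(f + f²).
≈ 4.852 × (0.3000 + 0.0900) ≈ 4.852 × 0.3900 ≈ 1.892 μg/mL.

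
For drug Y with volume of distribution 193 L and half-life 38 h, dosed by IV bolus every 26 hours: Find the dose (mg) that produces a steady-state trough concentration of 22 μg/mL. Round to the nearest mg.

2577 mg

τ/t½ = 26/38 ≈ 0.68421, so f = (1/2)^(26/38) ≈ 0.622346.
Cmin,ss = (D/Vd)·f/(1−f), so D = Cmin,ss·Vd·(1−f)/f.
D = 22 × 193 × (1−f)/f ≈ 22 × 193 × 0.60682 ≈ 2576.56 mg.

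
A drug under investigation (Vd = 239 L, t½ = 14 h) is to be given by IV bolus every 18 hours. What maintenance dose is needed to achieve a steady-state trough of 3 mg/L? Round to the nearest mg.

τ/t½ = 18/14 ≈ 1.2857, so f = (1/2)^(18/14) ≈ 0.410168.
Cmin,ss = (D/Vd)·f/(1−f), so D = Cmin,ss·Vd·(1−f)/f.
D = 3 × 239 × (1−f)/f ≈ 3 × 239 × 1.43803 ≈ 1031.07 mg.

1031 mg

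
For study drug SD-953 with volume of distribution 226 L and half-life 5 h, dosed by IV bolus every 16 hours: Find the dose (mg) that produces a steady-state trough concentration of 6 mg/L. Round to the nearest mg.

τ/t½ = 16/5 ≈ 3.2, so f = (1/2)^(16/5) ≈ 0.108819.
Cmin,ss = (D/Vd)·f/(1−f), so D = Cmin,ss·Vd·(1−f)/f.
D = 6 × 226 × (1−f)/f ≈ 6 × 226 × 8.18957 ≈ 11105.06 mg.

11105 mg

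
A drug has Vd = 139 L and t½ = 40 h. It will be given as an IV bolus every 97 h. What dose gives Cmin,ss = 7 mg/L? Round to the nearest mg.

4252 mg

τ/t½ = 97/40 ≈ 2.425, so f = (1/2)^(97/40) ≈ 0.186210.
Cmin,ss = (D/Vd)·f/(1−f), so D = Cmin,ss·Vd·(1−f)/f.
D = 7 × 139 × (1−f)/f ≈ 7 × 139 × 4.37028 ≈ 4252.28 mg.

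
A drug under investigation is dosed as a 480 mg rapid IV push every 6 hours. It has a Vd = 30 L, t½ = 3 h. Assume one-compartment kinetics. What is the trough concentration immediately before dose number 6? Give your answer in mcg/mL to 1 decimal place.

5.3 mcg/mL

f = (1/2)^(τ/t½) = (1/2)^(6/3) ≈ 0.2500.
C₀ = D/Vd = 480/30 ≈ 16.000 mcg/mL.
Before the 6th dose, 5 doses have been given. Superposition: Cmin = C₀·(f + f² + … + f^5).
≈ 16.000 × (0.2500 + 0.0625 + 0.0156 + 0.0039 + 0.0010) ≈ 16.000 × 0.3330 ≈ 5.328 mcg/mL.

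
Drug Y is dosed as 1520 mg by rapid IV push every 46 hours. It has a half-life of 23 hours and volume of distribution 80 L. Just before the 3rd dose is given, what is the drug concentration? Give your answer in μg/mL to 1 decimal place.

f = (1/2)^(τ/t½) = (1/2)^(46/23) ≈ 0.2500.
C₀ = D/Vd = 1520/80 ≈ 19.000 μg/mL.
Before the 3rd dose, 2 doses have been given. Superposition: Cmin = C₀·(f + f²).
≈ 19.000 × (0.2500 + 0.0625) ≈ 19.000 × 0.3125 ≈ 5.938 μg/mL.

5.9 μg/mL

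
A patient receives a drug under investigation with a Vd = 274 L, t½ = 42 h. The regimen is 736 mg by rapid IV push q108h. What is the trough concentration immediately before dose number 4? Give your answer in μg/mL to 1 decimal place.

f = (1/2)^(τ/t½) = (1/2)^(108/42) ≈ 0.1682.
C₀ = D/Vd = 736/274 ≈ 2.686 μg/mL.
Before the 4th dose, 3 doses have been given. Superposition: Cmin = C₀·(f + f² + … + f^3).
≈ 2.686 × (0.1682 + 0.0283 + 0.0048) ≈ 2.686 × 0.2013 ≈ 0.541 μg/mL.

0.5 μg/mL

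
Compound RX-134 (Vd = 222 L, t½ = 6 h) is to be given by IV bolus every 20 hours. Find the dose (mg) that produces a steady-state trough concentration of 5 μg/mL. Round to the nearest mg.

τ/t½ = 20/6 ≈ 3.3333, so f = (1/2)^(20/6) ≈ 0.099213.
Cmin,ss = (D/Vd)·f/(1−f), so D = Cmin,ss·Vd·(1−f)/f.
D = 5 × 222 × (1−f)/f ≈ 5 × 222 × 9.07932 ≈ 10078.05 mg.

10078 mg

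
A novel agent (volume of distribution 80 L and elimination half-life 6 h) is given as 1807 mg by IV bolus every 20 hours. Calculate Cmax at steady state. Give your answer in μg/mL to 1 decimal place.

k = ln2/t½ = ln2/6 ≈ 0.115525 h⁻¹; fraction remaining f = e^(−kτ) = e^(−0.115525×20) ≈ 0.0992.
At steady state, accumulation factor R = 1/(1 − e^(−kτ)) ≈ 1.1101.
Each bolus raises the concentration by D/Vd = 1807/80 ≈ 22.587 μg/mL.
Steady-state peak Cmax,ss = C₀·R ≈ 22.587 × 1.1101 ≈ 25.074 μg/mL.

25.1 μg/mL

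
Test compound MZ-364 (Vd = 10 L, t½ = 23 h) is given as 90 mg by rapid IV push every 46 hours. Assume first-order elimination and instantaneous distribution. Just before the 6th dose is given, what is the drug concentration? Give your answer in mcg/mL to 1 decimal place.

3.0 mcg/mL

f = (1/2)^(τ/t½) = (1/2)^(46/23) ≈ 0.2500.
C₀ = D/Vd = 90/10 ≈ 9.000 mcg/mL.
Before the 6th dose, 5 doses have been given. Superposition: Cmin = C₀·(f + f² + … + f^5).
≈ 9.000 × (0.2500 + 0.0625 + 0.0156 + 0.0039 + 0.0010) ≈ 9.000 × 0.3330 ≈ 2.997 mcg/mL.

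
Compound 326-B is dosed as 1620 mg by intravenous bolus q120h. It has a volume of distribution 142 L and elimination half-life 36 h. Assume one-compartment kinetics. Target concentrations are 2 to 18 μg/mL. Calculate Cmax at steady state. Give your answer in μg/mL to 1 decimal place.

k = ln2/t½ = ln2/36 ≈ 0.019254 h⁻¹; fraction remaining f = e^(−kτ) = e^(−0.019254×120) ≈ 0.0992.
At steady state, accumulation factor R = 1/(1 − e^(−kτ)) ≈ 1.1101.
Each bolus raises the concentration by D/Vd = 1620/142 ≈ 11.408 μg/mL.
Cmax,ss = C₀/(1 − f) ≈ 11.408/0.9008 ≈ 12.664 μg/mL.
Peak 12.7 μg/mL vs MTC 18 μg/mL: below toxic threshold.

12.7 μg/mL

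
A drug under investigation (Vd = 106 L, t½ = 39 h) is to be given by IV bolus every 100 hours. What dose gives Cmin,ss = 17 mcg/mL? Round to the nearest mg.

8855 mg

τ/t½ = 100/39 ≈ 2.5641, so f = (1/2)^(100/39) ≈ 0.169094.
Cmin,ss = (D/Vd)·f/(1−f), so D = Cmin,ss·Vd·(1−f)/f.
D = 17 × 106 × (1−f)/f ≈ 17 × 106 × 4.91387 ≈ 8854.79 mg.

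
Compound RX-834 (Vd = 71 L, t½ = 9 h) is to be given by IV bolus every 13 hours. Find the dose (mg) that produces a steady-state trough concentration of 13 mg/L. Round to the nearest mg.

τ/t½ = 13/9 ≈ 1.4444, so f = (1/2)^(13/9) ≈ 0.367434.
Cmin,ss = (D/Vd)·f/(1−f), so D = Cmin,ss·Vd·(1−f)/f.
D = 13 × 71 × (1−f)/f ≈ 13 × 71 × 1.72158 ≈ 1589.02 mg.

1589 mg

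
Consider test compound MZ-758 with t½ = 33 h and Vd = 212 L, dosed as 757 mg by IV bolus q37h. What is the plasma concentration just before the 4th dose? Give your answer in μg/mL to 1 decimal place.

2.7 μg/mL

f = (1/2)^(τ/t½) = (1/2)^(37/33) ≈ 0.4597.
C₀ = D/Vd = 757/212 ≈ 3.571 μg/mL.
Before the 4th dose, 3 doses have been given. Superposition: Cmin = C₀·(f + f² + … + f^3).
≈ 3.571 × (0.4597 + 0.2113 + 0.0971) ≈ 3.571 × 0.7681 ≈ 2.743 μg/mL.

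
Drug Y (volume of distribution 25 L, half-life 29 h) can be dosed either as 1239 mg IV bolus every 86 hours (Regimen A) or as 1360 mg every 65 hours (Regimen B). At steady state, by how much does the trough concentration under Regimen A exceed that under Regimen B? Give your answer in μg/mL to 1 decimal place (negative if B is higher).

-7.3 μg/mL

Regimen A: f = (1/2)^(86/29) ≈ 0.1280; Cmin,ss = (1239/25)·f/(1−f) ≈ 7.275 μg/mL.
Regimen B: f = (1/2)^(65/29) ≈ 0.2115; Cmin,ss = (1360/25)·f/(1−f) ≈ 14.592 μg/mL.
Difference ≈ 7.275 − 14.592 ≈ -7.317 μg/mL.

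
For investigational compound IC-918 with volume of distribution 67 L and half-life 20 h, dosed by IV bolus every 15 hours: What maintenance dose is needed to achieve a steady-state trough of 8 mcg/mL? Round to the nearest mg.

τ/t½ = 15/20 ≈ 0.75, so f = (1/2)^(15/20) ≈ 0.594604.
Cmin,ss = (D/Vd)·f/(1−f), so D = Cmin,ss·Vd·(1−f)/f.
D = 8 × 67 × (1−f)/f ≈ 8 × 67 × 0.68179 ≈ 365.44 mg.

365 mg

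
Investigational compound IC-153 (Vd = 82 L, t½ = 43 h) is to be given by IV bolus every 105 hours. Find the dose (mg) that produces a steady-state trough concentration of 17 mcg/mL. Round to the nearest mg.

6180 mg

τ/t½ = 105/43 ≈ 2.4419, so f = (1/2)^(105/43) ≈ 0.184046.
Cmin,ss = (D/Vd)·f/(1−f), so D = Cmin,ss·Vd·(1−f)/f.
D = 17 × 82 × (1−f)/f ≈ 17 × 82 × 4.43342 ≈ 6180.19 mg.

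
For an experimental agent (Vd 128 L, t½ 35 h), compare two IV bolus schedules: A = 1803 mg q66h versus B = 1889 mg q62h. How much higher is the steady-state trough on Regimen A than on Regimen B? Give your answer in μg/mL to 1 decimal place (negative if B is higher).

Regimen A: f = (1/2)^(66/35) ≈ 0.2706; Cmin,ss = (1803/128)·f/(1−f) ≈ 5.226 μg/mL.
Regimen B: f = (1/2)^(62/35) ≈ 0.2929; Cmin,ss = (1889/128)·f/(1−f) ≈ 6.113 μg/mL.
Difference ≈ 5.226 − 6.113 ≈ -0.887 μg/mL.

-0.9 μg/mL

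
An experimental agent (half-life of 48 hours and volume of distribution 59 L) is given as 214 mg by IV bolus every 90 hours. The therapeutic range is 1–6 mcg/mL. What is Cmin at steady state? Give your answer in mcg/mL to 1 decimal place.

1.4 mcg/mL

k = ln2/t½ = ln2/48 ≈ 0.014441 h⁻¹; fraction remaining f = e^(−kτ) = e^(−0.014441×90) ≈ 0.2726.
Accumulation ratio R = 1/(1 − f) ≈ 1/0.7274 ≈ 1.3748.
Each bolus raises the concentration by D/Vd = 214/59 ≈ 3.627 mcg/mL.
Cmax,ss = C₀/(1 − f) ≈ 3.627/0.7274 ≈ 4.986 mcg/mL.
One interval later, Cmin,ss = Cmax,ss·e^(−kτ) ≈ 4.986 × 0.2726 ≈ 1.359 mcg/mL.
Trough 1.4 mcg/mL vs MEC 1 mcg/mL: adequate.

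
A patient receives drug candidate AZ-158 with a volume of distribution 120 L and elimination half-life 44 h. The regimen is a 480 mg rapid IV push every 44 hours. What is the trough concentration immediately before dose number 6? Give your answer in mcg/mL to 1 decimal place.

3.9 mcg/mL

f = (1/2)^(τ/t½) = (1/2)^(44/44) ≈ 0.5000.
C₀ = D/Vd = 480/120 ≈ 4.000 mcg/mL.
Before the 6th dose, 5 doses have been given. Superposition: Cmin = C₀·(f + f² + … + f^5).
≈ 4.000 × (0.5000 + 0.2500 + 0.1250 + 0.0625 + 0.0313) ≈ 4.000 × 0.9688 ≈ 3.875 mcg/mL.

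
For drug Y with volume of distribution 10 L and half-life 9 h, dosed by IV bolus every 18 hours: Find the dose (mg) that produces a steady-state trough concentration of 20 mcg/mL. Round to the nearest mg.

600 mg

τ/t½ = 18/9 ≈ 2, so f = (1/2)^(18/9) ≈ 0.250000.
Cmin,ss = (D/Vd)·f/(1−f), so D = Cmin,ss·Vd·(1−f)/f.
D = 20 × 10 × (1−f)/f ≈ 20 × 10 × 3.00000 ≈ 600.00 mg.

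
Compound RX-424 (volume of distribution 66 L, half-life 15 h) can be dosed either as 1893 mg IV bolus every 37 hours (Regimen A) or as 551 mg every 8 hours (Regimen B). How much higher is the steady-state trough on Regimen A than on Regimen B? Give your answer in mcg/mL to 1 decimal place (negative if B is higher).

Regimen A: f = (1/2)^(37/15) ≈ 0.1809; Cmin,ss = (1893/66)·f/(1−f) ≈ 6.334 mcg/mL.
Regimen B: f = (1/2)^(8/15) ≈ 0.6910; Cmin,ss = (551/66)·f/(1−f) ≈ 18.669 mcg/mL.
Difference ≈ 6.334 − 18.669 ≈ -12.335 mcg/mL.

-12.3 mcg/mL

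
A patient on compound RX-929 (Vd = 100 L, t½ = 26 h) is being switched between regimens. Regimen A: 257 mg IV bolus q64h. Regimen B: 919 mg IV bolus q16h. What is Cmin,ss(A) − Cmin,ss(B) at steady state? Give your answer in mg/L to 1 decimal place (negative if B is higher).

-16.7 mg/L

Regimen A: f = (1/2)^(64/26) ≈ 0.1816; Cmin,ss = (257/100)·f/(1−f) ≈ 0.570 mg/L.
Regimen B: f = (1/2)^(16/26) ≈ 0.6528; Cmin,ss = (919/100)·f/(1−f) ≈ 17.279 mg/L.
Difference ≈ 0.570 − 17.279 ≈ -16.709 mg/L.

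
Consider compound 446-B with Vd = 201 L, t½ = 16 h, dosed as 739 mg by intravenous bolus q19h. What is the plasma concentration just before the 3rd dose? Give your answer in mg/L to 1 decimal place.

2.3 mg/L

f = (1/2)^(τ/t½) = (1/2)^(19/16) ≈ 0.4391.
C₀ = D/Vd = 739/201 ≈ 3.677 mg/L.
Before the 3rd dose, 2 doses have been given. Superposition: Cmin = C₀·(f + f²).
≈ 3.677 × (0.4391 + 0.1928) ≈ 3.677 × 0.6319 ≈ 2.323 mg/L.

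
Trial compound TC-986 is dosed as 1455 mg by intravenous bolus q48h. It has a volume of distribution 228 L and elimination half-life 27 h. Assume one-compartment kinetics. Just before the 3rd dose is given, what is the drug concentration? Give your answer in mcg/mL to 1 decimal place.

2.4 mcg/mL

f = (1/2)^(τ/t½) = (1/2)^(48/27) ≈ 0.2916.
C₀ = D/Vd = 1455/228 ≈ 6.382 mcg/mL.
Before the 3rd dose, 2 doses have been given. Superposition: Cmin = C₀·(f + f²).
≈ 6.382 × (0.2916 + 0.0850) ≈ 6.382 × 0.3766 ≈ 2.403 mcg/mL.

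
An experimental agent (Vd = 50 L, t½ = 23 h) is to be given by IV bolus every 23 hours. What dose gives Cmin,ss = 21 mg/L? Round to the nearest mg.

τ/t½ = 23/23 ≈ 1, so f = (1/2)^(23/23) ≈ 0.500000.
Cmin,ss = (D/Vd)·f/(1−f), so D = Cmin,ss·Vd·(1−f)/f.
D = 21 × 50 × (1−f)/f ≈ 21 × 50 × 1.00000 ≈ 1050.00 mg.

1050 mg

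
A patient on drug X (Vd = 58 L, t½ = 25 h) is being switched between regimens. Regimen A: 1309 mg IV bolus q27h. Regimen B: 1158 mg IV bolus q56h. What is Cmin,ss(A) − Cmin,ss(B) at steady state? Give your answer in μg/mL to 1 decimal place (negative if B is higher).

Regimen A: f = (1/2)^(27/25) ≈ 0.4730; Cmin,ss = (1309/58)·f/(1−f) ≈ 20.256 μg/mL.
Regimen B: f = (1/2)^(56/25) ≈ 0.2117; Cmin,ss = (1158/58)·f/(1−f) ≈ 5.362 μg/mL.
Difference ≈ 20.256 − 5.362 ≈ 14.894 μg/mL.

14.9 μg/mL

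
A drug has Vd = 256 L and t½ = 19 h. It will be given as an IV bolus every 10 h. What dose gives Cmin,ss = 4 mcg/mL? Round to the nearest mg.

τ/t½ = 10/19 ≈ 0.52632, so f = (1/2)^(10/19) ≈ 0.694326.
Cmin,ss = (D/Vd)·f/(1−f), so D = Cmin,ss·Vd·(1−f)/f.
D = 4 × 256 × (1−f)/f ≈ 4 × 256 × 0.44025 ≈ 450.82 mg.

451 mg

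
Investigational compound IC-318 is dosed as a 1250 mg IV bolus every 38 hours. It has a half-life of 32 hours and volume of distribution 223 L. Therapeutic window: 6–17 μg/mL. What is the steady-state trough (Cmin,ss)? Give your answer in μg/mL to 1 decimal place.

4.4 μg/mL

τ/t½ = 38/32 ≈ 1.1875, so fraction remaining f = (1/2)^(38/32) ≈ 0.4391.
Each bolus raises the concentration by D/Vd = 1250/223 ≈ 5.605 μg/mL.
Steady-state trough Cmin,ss = C₀·f/(1−f) ≈ 5.605 × 0.4391/0.5609 ≈ 4.388 μg/mL.
Trough 4.4 μg/mL vs MEC 6 μg/mL: subtherapeutic.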